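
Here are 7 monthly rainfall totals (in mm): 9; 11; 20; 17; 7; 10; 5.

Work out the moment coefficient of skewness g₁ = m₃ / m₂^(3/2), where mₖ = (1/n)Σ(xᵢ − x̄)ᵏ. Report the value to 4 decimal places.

0.5875

x̄ = (9 + 11 + 20 + 17 + 7 + 10 + 5) / 7 = 11.2857
deviations (xᵢ − x̄): -2.2857, -0.2857, 8.7143, 5.7143, -4.2857, -1.2857, -6.2857
Σ(xᵢ − x̄)² = 173.4286 ⇒ m₂ = 173.4286/7 = 24.77551
Σ(xᵢ − x̄)³ = 507.1837 ⇒ m₃ = 507.1837/7 = 72.45481
m₂^(3/2) = 24.77551^(1.5) = 123.32011
g₁ = m₃ / m₂^(3/2) = 72.45481 / 123.32011 ≈ 0.5875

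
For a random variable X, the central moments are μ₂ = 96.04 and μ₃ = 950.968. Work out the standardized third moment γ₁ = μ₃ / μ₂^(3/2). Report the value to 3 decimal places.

1.010

σ = √μ₂ = √96.04 = 9.80000
σ³ = μ₂^(3/2) = 941.19200
γ₁ = μ₃/σ³ = 950.968 / 941.19200 ≈ 1.010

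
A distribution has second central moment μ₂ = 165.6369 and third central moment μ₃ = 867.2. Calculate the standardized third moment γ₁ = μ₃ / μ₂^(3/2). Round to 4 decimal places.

0.4068

σ = √μ₂ = √165.6369 = 12.87000
σ³ = μ₂^(3/2) = 2131.74690
γ₁ = μ₃/σ³ = 867.2 / 2131.74690 ≈ 0.4068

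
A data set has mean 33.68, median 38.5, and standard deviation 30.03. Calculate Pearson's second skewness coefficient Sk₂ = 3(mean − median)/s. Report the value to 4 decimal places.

-0.4815

Sk₂ = 3(33.68 − 38.5) / 30.03 = 3 × -4.8200 / 30.03
    = -14.4600 / 30.03 ≈ -0.4815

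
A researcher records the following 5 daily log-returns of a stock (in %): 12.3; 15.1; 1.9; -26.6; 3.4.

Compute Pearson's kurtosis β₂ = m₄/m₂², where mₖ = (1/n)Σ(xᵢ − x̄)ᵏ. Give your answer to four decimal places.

2.7176

x̄ = 1.2200
Σ(xᵢ − x̄)² = 1094.5880 ⇒ m₂ = 218.91760
Σ(xᵢ − x̄)⁴ = 651212.4234 ⇒ m₄ = 130242.48468
m₂² = 47924.91559
β₂ = m₄/m₂² = 130242.48468 / 47924.91559 ≈ 2.7176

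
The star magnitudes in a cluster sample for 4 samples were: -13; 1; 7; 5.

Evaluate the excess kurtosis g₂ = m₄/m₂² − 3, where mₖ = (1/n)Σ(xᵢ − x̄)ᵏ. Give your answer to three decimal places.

-0.878

x̄ = 0.0000
Σ(xᵢ − x̄)² = 244.0000 ⇒ m₂ = 61.00000
Σ(xᵢ − x̄)⁴ = 31588.0000 ⇒ m₄ = 7897.00000
m₂² = 3721.00000
g₂ = m₄/m₂² − 3 = 2.12228 − 3 ≈ -0.878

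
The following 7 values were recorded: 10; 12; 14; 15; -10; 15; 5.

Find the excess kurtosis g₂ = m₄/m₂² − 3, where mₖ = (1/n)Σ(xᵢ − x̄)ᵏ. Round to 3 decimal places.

0.800

x̄ = 8.7143
Σ(xᵢ − x̄)² = 483.4286 ⇒ m₂ = 69.06122
Σ(xᵢ − x̄)⁴ = 126869.4927 ⇒ m₄ = 18124.21324
m₂² = 4769.45273
g₂ = m₄/m₂² − 3 = 3.80006 − 3 ≈ 0.800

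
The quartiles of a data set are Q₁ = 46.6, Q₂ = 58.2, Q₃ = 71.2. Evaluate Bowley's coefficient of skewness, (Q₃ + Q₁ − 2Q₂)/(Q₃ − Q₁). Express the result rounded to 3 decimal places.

0.057

numerator: Q₃ + Q₁ − 2Q₂ = 71.2 + 46.6 − 2×58.2 = 1.4000
denominator: Q₃ − Q₁ = 71.2 − 46.6 = 24.6000
Bowley skewness = 1.4000 / 24.6000 ≈ 0.057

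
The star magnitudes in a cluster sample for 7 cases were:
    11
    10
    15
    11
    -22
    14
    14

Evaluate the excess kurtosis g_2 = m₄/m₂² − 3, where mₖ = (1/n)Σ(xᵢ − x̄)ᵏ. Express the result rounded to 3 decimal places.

1.976

x̄ = 7.5714
Σ(xᵢ − x̄)² = 1041.7143 ⇒ m₂ = 148.81633
Σ(xᵢ − x̄)⁴ = 771468.8630 ⇒ m₄ = 110209.83757
m₂² = 22146.29904
g_2 = m₄/m₂² − 3 = 4.97644 − 3 ≈ 1.976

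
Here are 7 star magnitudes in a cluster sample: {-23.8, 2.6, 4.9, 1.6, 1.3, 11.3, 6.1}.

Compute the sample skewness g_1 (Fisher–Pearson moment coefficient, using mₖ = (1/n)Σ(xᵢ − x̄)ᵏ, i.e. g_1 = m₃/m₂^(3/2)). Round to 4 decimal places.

x̄ = (-23.8 + 2.6 + 4.9 + 1.6 + 1.3 + 11.3 + 6.1) / 7 = 0.5714
deviations (xᵢ − x̄): -24.3714, 2.0286, 4.3286, 1.0286, 0.7286, 10.7286, 5.5286
Σ(xᵢ − x̄)² = 764.0743 ⇒ m₂ = 764.0743/7 = 109.15347
Σ(xᵢ − x̄)³ = -12981.0238 ⇒ m₃ = -12981.0238/7 = -1854.43197
m₂^(3/2) = 109.15347^(1.5) = 1140.39766
g_1 = m₃ / m₂^(3/2) = -1854.43197 / 1140.39766 ≈ -1.6261

-1.6261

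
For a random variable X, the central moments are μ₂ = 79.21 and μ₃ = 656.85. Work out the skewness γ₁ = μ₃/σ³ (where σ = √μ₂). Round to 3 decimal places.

0.932

σ = √μ₂ = √79.21 = 8.90000
σ³ = μ₂^(3/2) = 704.96900
γ₁ = μ₃/σ³ = 656.85 / 704.96900 ≈ 0.932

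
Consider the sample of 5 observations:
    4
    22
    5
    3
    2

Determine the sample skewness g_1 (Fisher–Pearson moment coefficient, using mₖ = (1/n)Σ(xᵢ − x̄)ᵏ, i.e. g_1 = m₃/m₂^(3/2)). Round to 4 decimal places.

1.4332

x̄ = (4 + 22 + 5 + 3 + 2) / 5 = 7.2000
deviations (xᵢ − x̄): -3.2000, 14.8000, -2.2000, -4.2000, -5.2000
Σ(xᵢ − x̄)² = 278.8000 ⇒ m₂ = 278.8000/5 = 55.76000
Σ(xᵢ − x̄)³ = 2983.6800 ⇒ m₃ = 2983.6800/5 = 596.73600
m₂^(3/2) = 55.76000^(1.5) = 416.37452
g_1 = m₃ / m₂^(3/2) = 596.73600 / 416.37452 ≈ 1.4332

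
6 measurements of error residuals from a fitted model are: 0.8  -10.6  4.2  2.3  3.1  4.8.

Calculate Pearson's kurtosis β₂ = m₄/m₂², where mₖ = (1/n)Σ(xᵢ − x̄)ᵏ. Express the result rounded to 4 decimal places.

x̄ = 0.7667
Σ(xᵢ − x̄)² = 165.0533 ⇒ m₂ = 27.50889
Σ(xᵢ − x̄)⁴ = 17131.6891 ⇒ m₄ = 2855.28152
m₂² = 756.73897
β₂ = m₄/m₂² = 2855.28152 / 756.73897 ≈ 3.7731

3.7731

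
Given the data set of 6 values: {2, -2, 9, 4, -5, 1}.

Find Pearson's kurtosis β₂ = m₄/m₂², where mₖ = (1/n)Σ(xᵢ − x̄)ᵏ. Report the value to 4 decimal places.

2.2331

x̄ = 1.5000
Σ(xᵢ − x̄)² = 117.5000 ⇒ m₂ = 19.58333
Σ(xᵢ − x̄)⁴ = 5138.3750 ⇒ m₄ = 856.39583
m₂² = 383.50694
β₂ = m₄/m₂² = 856.39583 / 383.50694 ≈ 2.2331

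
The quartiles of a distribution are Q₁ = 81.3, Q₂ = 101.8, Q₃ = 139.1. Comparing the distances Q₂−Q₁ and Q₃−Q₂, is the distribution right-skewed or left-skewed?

Q₂ − Q₁ = 20.5;  Q₃ − Q₂ = 37.3
Q₃ − Q₂ > Q₂ − Q₁ ⇒ the upper half is more spread out ⇒ right-skewed.

right-skewed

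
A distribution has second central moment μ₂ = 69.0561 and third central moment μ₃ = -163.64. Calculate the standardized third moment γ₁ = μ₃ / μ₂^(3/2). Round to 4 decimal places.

σ = √μ₂ = √69.0561 = 8.31000
σ³ = μ₂^(3/2) = 573.85619
γ₁ = μ₃/σ³ = -163.64 / 573.85619 ≈ -0.2852

-0.2852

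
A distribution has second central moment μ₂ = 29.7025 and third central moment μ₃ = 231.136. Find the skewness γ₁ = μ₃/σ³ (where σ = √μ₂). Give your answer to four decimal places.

1.4278

σ = √μ₂ = √29.7025 = 5.45000
σ³ = μ₂^(3/2) = 161.87863
γ₁ = μ₃/σ³ = 231.136 / 161.87863 ≈ 1.4278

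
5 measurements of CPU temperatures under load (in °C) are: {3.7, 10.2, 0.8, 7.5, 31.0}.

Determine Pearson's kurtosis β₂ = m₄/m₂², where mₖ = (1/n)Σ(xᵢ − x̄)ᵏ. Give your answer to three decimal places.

2.830

x̄ = 10.6400
Σ(xᵢ − x̄)² = 569.5720 ⇒ m₂ = 113.91440
Σ(xᵢ − x̄)⁴ = 183626.9676 ⇒ m₄ = 36725.39353
m₂² = 12976.49053
β₂ = m₄/m₂² = 36725.39353 / 12976.49053 ≈ 2.830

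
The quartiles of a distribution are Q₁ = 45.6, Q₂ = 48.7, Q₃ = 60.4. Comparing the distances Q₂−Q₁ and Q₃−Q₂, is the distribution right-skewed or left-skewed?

Q₂ − Q₁ = 3.1;  Q₃ − Q₂ = 11.7
Q₃ − Q₂ > Q₂ − Q₁ ⇒ the upper half is more spread out ⇒ right-skewed.

right-skewed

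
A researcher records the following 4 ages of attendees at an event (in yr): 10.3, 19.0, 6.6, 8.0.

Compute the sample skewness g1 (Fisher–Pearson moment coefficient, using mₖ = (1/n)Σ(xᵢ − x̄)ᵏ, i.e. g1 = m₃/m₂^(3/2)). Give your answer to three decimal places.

0.909

x̄ = (10.3 + 19.0 + 6.6 + 8.0) / 4 = 10.9750
deviations (xᵢ − x̄): -0.6750, 8.0250, -4.3750, -2.9750
Σ(xᵢ − x̄)² = 92.8475 ⇒ m₂ = 92.8475/4 = 23.21188
Σ(xᵢ − x̄)³ = 406.4366 ⇒ m₃ = 406.4366/4 = 101.60916
m₂^(3/2) = 23.21188^(1.5) = 111.83181
g1 = m₃ / m₂^(3/2) = 101.60916 / 111.83181 ≈ 0.909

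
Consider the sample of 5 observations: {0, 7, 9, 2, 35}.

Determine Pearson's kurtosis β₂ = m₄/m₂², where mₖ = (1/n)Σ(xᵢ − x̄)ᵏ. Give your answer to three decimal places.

x̄ = 10.6000
Σ(xᵢ − x̄)² = 797.2000 ⇒ m₂ = 159.44000
Σ(xᵢ − x̄)⁴ = 372722.8960 ⇒ m₄ = 74544.57920
m₂² = 25421.11360
β₂ = m₄/m₂² = 74544.57920 / 25421.11360 ≈ 2.932

2.932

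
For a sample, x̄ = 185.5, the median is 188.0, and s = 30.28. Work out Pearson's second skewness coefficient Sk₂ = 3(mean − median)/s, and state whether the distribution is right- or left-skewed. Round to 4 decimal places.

Sk₂ = 3(185.5 − 188.0) / 30.28 = 3 × -2.5000 / 30.28
    = -7.5000 / 30.28 ≈ -0.2477
Sk₂ < 0 ⇒ mean < median ⇒ left-skewed (negative skew).

-0.2477, left-skewed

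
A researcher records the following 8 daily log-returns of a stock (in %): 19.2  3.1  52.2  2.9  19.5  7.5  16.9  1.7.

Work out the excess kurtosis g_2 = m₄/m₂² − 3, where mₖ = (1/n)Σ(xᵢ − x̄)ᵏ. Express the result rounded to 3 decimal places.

1.070

x̄ = 15.3750
Σ(xᵢ − x̄)² = 1945.3750 ⇒ m₂ = 243.17188
Σ(xᵢ − x̄)⁴ = 1925203.1774 ⇒ m₄ = 240650.39717
m₂² = 59132.56079
g_2 = m₄/m₂² − 3 = 4.06968 − 3 ≈ 1.070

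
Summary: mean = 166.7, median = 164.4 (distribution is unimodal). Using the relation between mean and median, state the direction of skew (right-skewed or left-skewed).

right-skewed

mean − median = 166.7 − 164.4 = 2.3
mean > median ⇒ the longer tail is on the right ⇒ right-skewed (positively skewed).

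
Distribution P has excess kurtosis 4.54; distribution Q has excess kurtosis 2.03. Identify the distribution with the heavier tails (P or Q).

Higher excess kurtosis ⇒ heavier tails relative to the normal distribution.
4.54 vs 2.03: the larger is 4.54, so P has heavier tails.

P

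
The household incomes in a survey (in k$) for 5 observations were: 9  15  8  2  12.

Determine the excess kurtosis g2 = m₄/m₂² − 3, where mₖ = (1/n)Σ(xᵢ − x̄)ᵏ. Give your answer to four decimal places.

-0.8399

x̄ = 9.2000
Σ(xᵢ − x̄)² = 94.8000 ⇒ m₂ = 18.96000
Σ(xᵢ − x̄)⁴ = 3882.5760 ⇒ m₄ = 776.51520
m₂² = 359.48160
g2 = m₄/m₂² − 3 = 2.16010 − 3 ≈ -0.8399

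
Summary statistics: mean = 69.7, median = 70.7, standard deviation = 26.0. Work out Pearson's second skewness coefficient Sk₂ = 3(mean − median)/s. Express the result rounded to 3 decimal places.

Sk₂ = 3(69.7 − 70.7) / 26.0 = 3 × -1.0000 / 26.0
    = -3.0000 / 26.0 ≈ -0.115

-0.115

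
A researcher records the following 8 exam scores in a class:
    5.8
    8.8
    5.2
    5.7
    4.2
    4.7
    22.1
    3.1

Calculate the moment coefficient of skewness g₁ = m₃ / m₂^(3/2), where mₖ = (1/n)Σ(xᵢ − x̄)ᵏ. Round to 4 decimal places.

1.9664

x̄ = (5.8 + 8.8 + 5.2 + 5.7 + 4.2 + 4.7 + 22.1 + 3.1) / 8 = 7.4500
deviations (xᵢ − x̄): -1.6500, 1.3500, -2.2500, -1.7500, -3.2500, -2.7500, 14.6500, -4.3500
Σ(xᵢ − x̄)² = 264.3400 ⇒ m₂ = 264.3400/8 = 33.04250
Σ(xᵢ − x̄)³ = 2988.0000 ⇒ m₃ = 2988.0000/8 = 373.50000
m₂^(3/2) = 33.04250^(1.5) = 189.93690
g₁ = m₃ / m₂^(3/2) = 373.50000 / 189.93690 ≈ 1.9664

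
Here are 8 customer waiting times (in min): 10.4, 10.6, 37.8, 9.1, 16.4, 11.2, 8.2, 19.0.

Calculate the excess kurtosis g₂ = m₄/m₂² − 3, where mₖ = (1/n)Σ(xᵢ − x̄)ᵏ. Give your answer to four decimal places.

1.5984

x̄ = 15.3375
Σ(xᵢ − x̄)² = 672.8987 ⇒ m₂ = 84.11234
Σ(xᵢ − x̄)⁴ = 260266.0498 ⇒ m₄ = 32533.25622
m₂² = 7074.88637
g₂ = m₄/m₂² − 3 = 4.59841 − 3 ≈ 1.5984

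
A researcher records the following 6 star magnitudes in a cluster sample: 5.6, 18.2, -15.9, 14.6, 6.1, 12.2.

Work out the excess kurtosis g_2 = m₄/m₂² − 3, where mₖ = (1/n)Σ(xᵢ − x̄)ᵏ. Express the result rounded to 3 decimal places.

x̄ = 6.8000
Σ(xᵢ − x̄)² = 737.1800 ⇒ m₂ = 122.86333
Σ(xᵢ − x̄)⁴ = 286967.5106 ⇒ m₄ = 47827.91843
m₂² = 15095.39868
g_2 = m₄/m₂² − 3 = 3.16838 − 3 ≈ 0.168

0.168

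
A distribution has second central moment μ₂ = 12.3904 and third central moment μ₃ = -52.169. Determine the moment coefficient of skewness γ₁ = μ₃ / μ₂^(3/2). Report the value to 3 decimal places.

-1.196

σ = √μ₂ = √12.3904 = 3.52000
σ³ = μ₂^(3/2) = 43.61421
γ₁ = μ₃/σ³ = -52.169 / 43.61421 ≈ -1.196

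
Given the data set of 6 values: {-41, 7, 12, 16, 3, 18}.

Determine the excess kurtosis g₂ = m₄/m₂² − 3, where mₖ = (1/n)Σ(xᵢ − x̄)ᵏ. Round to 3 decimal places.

0.753

x̄ = 2.5000
Σ(xᵢ − x̄)² = 2425.5000 ⇒ m₂ = 404.25000
Σ(xᵢ − x̄)⁴ = 3680100.3750 ⇒ m₄ = 613350.06250
m₂² = 163418.06250
g₂ = m₄/m₂² − 3 = 3.75326 − 3 ≈ 0.753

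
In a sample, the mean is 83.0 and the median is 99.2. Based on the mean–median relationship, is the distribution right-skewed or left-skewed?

mean − median = 83.0 − 99.2 = -16.2
mean < median ⇒ the longer tail is on the left ⇒ left-skewed (negatively skewed).

left-skewed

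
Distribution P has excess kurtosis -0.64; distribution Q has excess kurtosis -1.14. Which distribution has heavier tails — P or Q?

Higher excess kurtosis ⇒ heavier tails relative to the normal distribution.
-0.64 vs -1.14: the larger is -0.64, so P has heavier tails.

P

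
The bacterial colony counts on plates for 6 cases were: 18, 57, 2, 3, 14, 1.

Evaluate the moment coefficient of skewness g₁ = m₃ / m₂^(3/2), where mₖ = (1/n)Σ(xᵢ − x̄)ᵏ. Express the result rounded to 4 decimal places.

1.3903

x̄ = (18 + 57 + 2 + 3 + 14 + 1) / 6 = 15.8333
deviations (xᵢ − x̄): 2.1667, 41.1667, -13.8333, -12.8333, -1.8333, -14.8333
Σ(xᵢ − x̄)² = 2278.8333 ⇒ m₂ = 2278.8333/6 = 379.80556
Σ(xᵢ − x̄)³ = 61744.4444 ⇒ m₃ = 61744.4444/6 = 10290.74074
m₂^(3/2) = 379.80556^(1.5) = 7401.87880
g₁ = m₃ / m₂^(3/2) = 10290.74074 / 7401.87880 ≈ 1.3903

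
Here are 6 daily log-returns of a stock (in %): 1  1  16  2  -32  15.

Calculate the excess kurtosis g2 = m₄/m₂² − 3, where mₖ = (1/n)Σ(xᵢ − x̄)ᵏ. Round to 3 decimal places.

x̄ = 0.5000
Σ(xᵢ − x̄)² = 1509.5000 ⇒ m₂ = 251.58333
Σ(xᵢ − x̄)⁴ = 1217594.3750 ⇒ m₄ = 202932.39583
m₂² = 63294.17361
g2 = m₄/m₂² − 3 = 3.20618 − 3 ≈ 0.206

0.206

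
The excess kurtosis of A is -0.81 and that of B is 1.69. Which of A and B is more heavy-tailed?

B

Higher excess kurtosis ⇒ heavier tails relative to the normal distribution.
-0.81 vs 1.69: the larger is 1.69, so B has heavier tails. (B is leptokurtic — heavier-than-normal tails; the other is platykurtic.)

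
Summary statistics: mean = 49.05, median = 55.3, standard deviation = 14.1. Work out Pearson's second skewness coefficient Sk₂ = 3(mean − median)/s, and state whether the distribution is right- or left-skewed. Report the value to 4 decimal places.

Sk₂ = 3(49.05 − 55.3) / 14.1 = 3 × -6.2500 / 14.1
    = -18.7500 / 14.1 ≈ -1.3298
Sk₂ < 0 ⇒ mean < median ⇒ left-skewed (negative skew).

-1.3298, left-skewed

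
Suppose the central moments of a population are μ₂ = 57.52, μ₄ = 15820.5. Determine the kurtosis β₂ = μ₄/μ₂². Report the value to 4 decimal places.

μ₂² = 57.52² = 3308.55040
μ₄/μ₂² = 15820.5 / 3308.55040 = 4.78170
β₂ ≈ 4.7817

4.7817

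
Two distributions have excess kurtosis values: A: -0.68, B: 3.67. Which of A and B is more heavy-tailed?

B

Higher excess kurtosis ⇒ heavier tails relative to the normal distribution.
-0.68 vs 3.67: the larger is 3.67, so B has heavier tails. (B is leptokurtic — heavier-than-normal tails; the other is platykurtic.)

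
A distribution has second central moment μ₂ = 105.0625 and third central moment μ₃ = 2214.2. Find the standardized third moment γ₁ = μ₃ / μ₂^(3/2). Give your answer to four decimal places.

σ = √μ₂ = √105.0625 = 10.25000
σ³ = μ₂^(3/2) = 1076.89063
γ₁ = μ₃/σ³ = 2214.2 / 1076.89063 ≈ 2.0561

2.0561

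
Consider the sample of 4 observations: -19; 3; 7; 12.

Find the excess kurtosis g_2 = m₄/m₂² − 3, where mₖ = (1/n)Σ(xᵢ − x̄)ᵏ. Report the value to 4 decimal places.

-0.8410

x̄ = 0.7500
Σ(xᵢ − x̄)² = 560.7500 ⇒ m₂ = 140.18750
Σ(xᵢ − x̄)⁴ = 169718.3281 ⇒ m₄ = 42429.58203
m₂² = 19652.53516
g_2 = m₄/m₂² − 3 = 2.15899 − 3 ≈ -0.8410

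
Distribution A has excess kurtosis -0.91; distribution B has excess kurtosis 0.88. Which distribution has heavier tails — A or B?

Higher excess kurtosis ⇒ heavier tails relative to the normal distribution.
-0.91 vs 0.88: the larger is 0.88, so B has heavier tails. (B is leptokurtic — heavier-than-normal tails; the other is platykurtic.)

B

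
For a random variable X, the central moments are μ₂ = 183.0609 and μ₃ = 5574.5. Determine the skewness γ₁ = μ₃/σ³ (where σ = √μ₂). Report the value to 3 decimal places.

2.251

σ = √μ₂ = √183.0609 = 13.53000
σ³ = μ₂^(3/2) = 2476.81398
γ₁ = μ₃/σ³ = 5574.5 / 2476.81398 ≈ 2.251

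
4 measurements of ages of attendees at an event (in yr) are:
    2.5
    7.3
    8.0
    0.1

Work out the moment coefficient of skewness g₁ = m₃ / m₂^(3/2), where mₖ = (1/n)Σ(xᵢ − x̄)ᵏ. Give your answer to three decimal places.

-0.175

x̄ = (2.5 + 7.3 + 8.0 + 0.1) / 4 = 4.4750
deviations (xᵢ − x̄): -1.9750, 2.8250, 3.5250, -4.3750
Σ(xᵢ − x̄)² = 43.4475 ⇒ m₂ = 43.4475/4 = 10.86188
Σ(xᵢ − x̄)³ = -25.0984 ⇒ m₃ = -25.0984/4 = -6.27459
m₂^(3/2) = 10.86188^(1.5) = 35.79787
g₁ = m₃ / m₂^(3/2) = -6.27459 / 35.79787 ≈ -0.175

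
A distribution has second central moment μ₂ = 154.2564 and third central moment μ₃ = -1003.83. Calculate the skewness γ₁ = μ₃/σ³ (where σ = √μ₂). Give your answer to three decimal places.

-0.524

σ = √μ₂ = √154.2564 = 12.42000
σ³ = μ₂^(3/2) = 1915.86449
γ₁ = μ₃/σ³ = -1003.83 / 1915.86449 ≈ -0.524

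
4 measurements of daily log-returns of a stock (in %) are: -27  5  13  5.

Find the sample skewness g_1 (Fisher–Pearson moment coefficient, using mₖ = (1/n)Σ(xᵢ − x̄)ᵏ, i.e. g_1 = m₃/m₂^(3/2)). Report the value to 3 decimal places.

x̄ = (-27 + 5 + 13 + 5) / 4 = -1.0000
deviations (xᵢ − x̄): -26.0000, 6.0000, 14.0000, 6.0000
Σ(xᵢ − x̄)² = 944.0000 ⇒ m₂ = 944.0000/4 = 236.00000
Σ(xᵢ − x̄)³ = -14400.0000 ⇒ m₃ = -14400.0000/4 = -3600.00000
m₂^(3/2) = 236.00000^(1.5) = 3625.50079
g_1 = m₃ / m₂^(3/2) = -3600.00000 / 3625.50079 ≈ -0.993

-0.993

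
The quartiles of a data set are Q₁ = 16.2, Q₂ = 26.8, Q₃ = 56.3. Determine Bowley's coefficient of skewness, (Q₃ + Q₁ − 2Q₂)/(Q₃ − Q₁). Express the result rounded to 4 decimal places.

0.4713

numerator: Q₃ + Q₁ − 2Q₂ = 56.3 + 16.2 − 2×26.8 = 18.9000
denominator: Q₃ − Q₁ = 56.3 − 16.2 = 40.1000
Bowley skewness = 18.9000 / 40.1000 ≈ 0.4713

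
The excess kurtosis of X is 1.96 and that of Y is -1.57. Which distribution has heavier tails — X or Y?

Higher excess kurtosis ⇒ heavier tails relative to the normal distribution.
1.96 vs -1.57: the larger is 1.96, so X has heavier tails. (X is leptokurtic — heavier-than-normal tails; the other is platykurtic.)

X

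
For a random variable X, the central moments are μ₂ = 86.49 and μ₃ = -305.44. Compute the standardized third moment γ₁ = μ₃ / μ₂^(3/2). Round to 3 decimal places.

σ = √μ₂ = √86.49 = 9.30000
σ³ = μ₂^(3/2) = 804.35700
γ₁ = μ₃/σ³ = -305.44 / 804.35700 ≈ -0.380

-0.380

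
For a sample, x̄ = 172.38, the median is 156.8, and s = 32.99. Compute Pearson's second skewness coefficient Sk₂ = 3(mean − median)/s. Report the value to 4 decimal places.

Sk₂ = 3(172.38 − 156.8) / 32.99 = 3 × 15.5800 / 32.99
    = 46.7400 / 32.99 ≈ 1.4168

1.4168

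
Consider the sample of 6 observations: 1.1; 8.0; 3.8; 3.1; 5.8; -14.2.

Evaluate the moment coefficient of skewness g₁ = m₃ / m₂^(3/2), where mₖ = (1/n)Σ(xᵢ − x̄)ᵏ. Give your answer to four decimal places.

-1.4373

x̄ = (1.1 + 8.0 + 3.8 + 3.1 + 5.8 - 14.2) / 6 = 1.2667
deviations (xᵢ − x̄): -0.1667, 6.7333, 2.5333, 1.8333, 4.5333, -15.4667
Σ(xᵢ − x̄)² = 314.9133 ⇒ m₂ = 314.9133/6 = 52.48556
Σ(xᵢ − x̄)³ = -3279.0464 ⇒ m₃ = -3279.0464/6 = -546.50774
m₂^(3/2) = 52.48556^(1.5) = 380.24166
g₁ = m₃ / m₂^(3/2) = -546.50774 / 380.24166 ≈ -1.4373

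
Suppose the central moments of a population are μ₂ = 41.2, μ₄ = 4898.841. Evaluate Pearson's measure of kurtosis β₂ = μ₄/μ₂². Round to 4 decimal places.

μ₂² = 41.2² = 1697.44000
μ₄/μ₂² = 4898.841 / 1697.44000 = 2.88602
β₂ ≈ 2.8860

2.8860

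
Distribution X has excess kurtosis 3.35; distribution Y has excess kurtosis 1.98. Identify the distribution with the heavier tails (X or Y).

Higher excess kurtosis ⇒ heavier tails relative to the normal distribution.
3.35 vs 1.98: the larger is 3.35, so X has heavier tails.

X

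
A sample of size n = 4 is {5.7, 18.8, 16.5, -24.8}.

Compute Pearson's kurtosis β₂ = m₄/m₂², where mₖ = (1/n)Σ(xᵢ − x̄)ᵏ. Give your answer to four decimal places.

x̄ = 4.0500
Σ(xᵢ − x̄)² = 1207.6100 ⇒ m₂ = 301.90250
Σ(xᵢ − x̄)⁴ = 764127.3724 ⇒ m₄ = 191031.84311
m₂² = 91145.11951
β₂ = m₄/m₂² = 191031.84311 / 91145.11951 ≈ 2.0959

2.0959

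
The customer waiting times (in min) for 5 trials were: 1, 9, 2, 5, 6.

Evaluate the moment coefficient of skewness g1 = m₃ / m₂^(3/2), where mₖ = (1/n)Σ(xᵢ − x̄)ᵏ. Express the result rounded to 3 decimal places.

0.201

x̄ = (1 + 9 + 2 + 5 + 6) / 5 = 4.6000
deviations (xᵢ − x̄): -3.6000, 4.4000, -2.6000, 0.4000, 1.4000
Σ(xᵢ − x̄)² = 41.2000 ⇒ m₂ = 41.2000/5 = 8.24000
Σ(xᵢ − x̄)³ = 23.7600 ⇒ m₃ = 23.7600/5 = 4.75200
m₂^(3/2) = 8.24000^(1.5) = 23.65325
g1 = m₃ / m₂^(3/2) = 4.75200 / 23.65325 ≈ 0.201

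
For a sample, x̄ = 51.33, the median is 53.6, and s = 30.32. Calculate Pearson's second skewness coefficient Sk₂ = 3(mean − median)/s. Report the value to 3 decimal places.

Sk₂ = 3(51.33 − 53.6) / 30.32 = 3 × -2.2700 / 30.32
    = -6.8100 / 30.32 ≈ -0.225

-0.225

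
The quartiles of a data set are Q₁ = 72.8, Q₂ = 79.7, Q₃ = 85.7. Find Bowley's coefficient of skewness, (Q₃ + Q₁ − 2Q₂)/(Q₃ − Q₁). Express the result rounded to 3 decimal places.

-0.070

numerator: Q₃ + Q₁ − 2Q₂ = 85.7 + 72.8 − 2×79.7 = -0.9000
denominator: Q₃ − Q₁ = 85.7 − 72.8 = 12.9000
Bowley skewness = -0.9000 / 12.9000 ≈ -0.070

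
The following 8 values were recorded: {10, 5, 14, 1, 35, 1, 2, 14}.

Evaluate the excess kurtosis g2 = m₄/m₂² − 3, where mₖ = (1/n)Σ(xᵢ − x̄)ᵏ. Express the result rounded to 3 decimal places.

0.843

x̄ = 10.2500
Σ(xᵢ − x̄)² = 907.5000 ⇒ m₂ = 113.43750
Σ(xᵢ − x̄)⁴ = 395662.4063 ⇒ m₄ = 49457.80078
m₂² = 12868.06641
g2 = m₄/m₂² − 3 = 3.84345 − 3 ≈ 0.843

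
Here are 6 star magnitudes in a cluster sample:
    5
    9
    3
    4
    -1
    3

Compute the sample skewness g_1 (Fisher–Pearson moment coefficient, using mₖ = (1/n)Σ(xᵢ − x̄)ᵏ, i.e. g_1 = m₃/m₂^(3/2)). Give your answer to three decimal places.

0.162

x̄ = (5 + 9 + 3 + 4 - 1 + 3) / 6 = 3.8333
deviations (xᵢ − x̄): 1.1667, 5.1667, -0.8333, 0.1667, -4.8333, -0.8333
Σ(xᵢ − x̄)² = 52.8333 ⇒ m₂ = 52.8333/6 = 8.80556
Σ(xᵢ − x̄)³ = 25.4444 ⇒ m₃ = 25.4444/6 = 4.24074
m₂^(3/2) = 8.80556^(1.5) = 26.12974
g_1 = m₃ / m₂^(3/2) = 4.24074 / 26.12974 ≈ 0.162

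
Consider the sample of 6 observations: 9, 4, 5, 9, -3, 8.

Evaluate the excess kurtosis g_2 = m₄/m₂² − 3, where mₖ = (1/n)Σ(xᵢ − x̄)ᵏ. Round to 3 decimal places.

x̄ = 5.3333
Σ(xᵢ − x̄)² = 105.3333 ⇒ m₂ = 17.55556
Σ(xᵢ − x̄)⁴ = 5237.7778 ⇒ m₄ = 872.96296
m₂² = 308.19753
g_2 = m₄/m₂² − 3 = 2.83248 − 3 ≈ -0.168

-0.168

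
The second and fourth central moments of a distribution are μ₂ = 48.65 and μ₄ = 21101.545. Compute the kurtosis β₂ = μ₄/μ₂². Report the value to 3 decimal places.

μ₂² = 48.65² = 2366.82250
μ₄/μ₂² = 21101.545 / 2366.82250 = 8.91556
β₂ ≈ 8.916

8.916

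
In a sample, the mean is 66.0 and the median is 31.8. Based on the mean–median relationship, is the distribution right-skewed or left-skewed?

right-skewed

mean − median = 66.0 − 31.8 = 34.2
mean > median ⇒ the longer tail is on the right ⇒ right-skewed (positively skewed).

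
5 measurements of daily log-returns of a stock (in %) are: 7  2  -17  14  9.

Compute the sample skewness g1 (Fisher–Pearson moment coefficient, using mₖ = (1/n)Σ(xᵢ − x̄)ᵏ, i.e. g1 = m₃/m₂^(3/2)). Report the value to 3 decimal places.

x̄ = (7 + 2 - 17 + 14 + 9) / 5 = 3.0000
deviations (xᵢ − x̄): 4.0000, -1.0000, -20.0000, 11.0000, 6.0000
Σ(xᵢ − x̄)² = 574.0000 ⇒ m₂ = 574.0000/5 = 114.80000
Σ(xᵢ − x̄)³ = -6390.0000 ⇒ m₃ = -6390.0000/5 = -1278.00000
m₂^(3/2) = 114.80000^(1.5) = 1230.02187
g1 = m₃ / m₂^(3/2) = -1278.00000 / 1230.02187 ≈ -1.039

-1.039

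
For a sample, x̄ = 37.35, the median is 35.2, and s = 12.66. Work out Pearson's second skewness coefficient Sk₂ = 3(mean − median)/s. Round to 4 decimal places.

0.5095

Sk₂ = 3(37.35 − 35.2) / 12.66 = 3 × 2.1500 / 12.66
    = 6.4500 / 12.66 ≈ 0.5095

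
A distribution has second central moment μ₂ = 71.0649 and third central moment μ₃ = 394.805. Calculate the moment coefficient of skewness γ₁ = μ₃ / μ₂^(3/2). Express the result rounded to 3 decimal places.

0.659

σ = √μ₂ = √71.0649 = 8.43000
σ³ = μ₂^(3/2) = 599.07711
γ₁ = μ₃/σ³ = 394.805 / 599.07711 ≈ 0.659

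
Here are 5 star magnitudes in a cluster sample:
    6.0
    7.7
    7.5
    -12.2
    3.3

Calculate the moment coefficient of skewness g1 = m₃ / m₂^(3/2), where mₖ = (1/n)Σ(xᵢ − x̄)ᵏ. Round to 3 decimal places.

x̄ = (6.0 + 7.7 + 7.5 - 12.2 + 3.3) / 5 = 2.4600
deviations (xᵢ − x̄): 3.5400, 5.2400, 5.0400, -14.6600, 0.8400
Σ(xᵢ − x̄)² = 281.0120 ⇒ m₂ = 281.0120/5 = 56.20240
Σ(xᵢ − x̄)³ = -2833.8062 ⇒ m₃ = -2833.8062/5 = -566.76125
m₂^(3/2) = 56.20240^(1.5) = 421.33961
g1 = m₃ / m₂^(3/2) = -566.76125 / 421.33961 ≈ -1.345

-1.345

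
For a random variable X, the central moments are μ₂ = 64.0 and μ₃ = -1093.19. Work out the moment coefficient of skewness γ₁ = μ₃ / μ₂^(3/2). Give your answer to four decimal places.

σ = √μ₂ = √64.0 = 8.00000
σ³ = μ₂^(3/2) = 512.00000
γ₁ = μ₃/σ³ = -1093.19 / 512.00000 ≈ -2.1351

-2.1351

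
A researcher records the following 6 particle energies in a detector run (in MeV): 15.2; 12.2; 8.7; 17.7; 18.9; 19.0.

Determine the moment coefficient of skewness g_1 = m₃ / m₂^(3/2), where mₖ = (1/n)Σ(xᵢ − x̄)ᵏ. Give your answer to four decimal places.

x̄ = (15.2 + 12.2 + 8.7 + 17.7 + 18.9 + 19.0) / 6 = 15.2833
deviations (xᵢ − x̄): -0.0833, -3.0833, -6.5833, 2.4167, 3.6167, 3.7167
Σ(xᵢ − x̄)² = 85.5883 ⇒ m₂ = 85.5883/6 = 14.26472
Σ(xᵢ − x̄)³ = -201.8756 ⇒ m₃ = -201.8756/6 = -33.64593
m₂^(3/2) = 14.26472^(1.5) = 53.87595
g_1 = m₃ / m₂^(3/2) = -33.64593 / 53.87595 ≈ -0.6245

-0.6245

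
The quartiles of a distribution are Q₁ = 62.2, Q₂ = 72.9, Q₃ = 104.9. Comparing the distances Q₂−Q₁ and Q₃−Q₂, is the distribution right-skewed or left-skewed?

Q₂ − Q₁ = 10.7;  Q₃ − Q₂ = 32.0
Q₃ − Q₂ > Q₂ − Q₁ ⇒ the upper half is more spread out ⇒ right-skewed.

right-skewed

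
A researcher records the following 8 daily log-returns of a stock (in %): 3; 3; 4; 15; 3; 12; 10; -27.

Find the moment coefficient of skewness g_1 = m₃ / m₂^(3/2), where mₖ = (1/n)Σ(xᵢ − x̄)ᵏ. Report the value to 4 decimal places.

x̄ = (3 + 3 + 4 + 15 + 3 + 12 + 10 - 27) / 8 = 2.8750
deviations (xᵢ − x̄): 0.1250, 0.1250, 1.1250, 12.1250, 0.1250, 9.1250, 7.1250, -29.8750
Σ(xᵢ − x̄)² = 1174.8750 ⇒ m₂ = 1174.8750/8 = 146.85938
Σ(xᵢ − x̄)³ = -23758.4063 ⇒ m₃ = -23758.4063/8 = -2969.80078
m₂^(3/2) = 146.85938^(1.5) = 1779.72341
g_1 = m₃ / m₂^(3/2) = -2969.80078 / 1779.72341 ≈ -1.6687

-1.6687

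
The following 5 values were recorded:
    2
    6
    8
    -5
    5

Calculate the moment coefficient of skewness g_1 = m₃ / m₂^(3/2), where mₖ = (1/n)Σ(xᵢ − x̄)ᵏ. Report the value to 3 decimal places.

x̄ = (2 + 6 + 8 - 5 + 5) / 5 = 3.2000
deviations (xᵢ − x̄): -1.2000, 2.8000, 4.8000, -8.2000, 1.8000
Σ(xᵢ − x̄)² = 102.8000 ⇒ m₂ = 102.8000/5 = 20.56000
Σ(xᵢ − x̄)³ = -414.7200 ⇒ m₃ = -414.7200/5 = -82.94400
m₂^(3/2) = 20.56000^(1.5) = 93.22549
g_1 = m₃ / m₂^(3/2) = -82.94400 / 93.22549 ≈ -0.890

-0.890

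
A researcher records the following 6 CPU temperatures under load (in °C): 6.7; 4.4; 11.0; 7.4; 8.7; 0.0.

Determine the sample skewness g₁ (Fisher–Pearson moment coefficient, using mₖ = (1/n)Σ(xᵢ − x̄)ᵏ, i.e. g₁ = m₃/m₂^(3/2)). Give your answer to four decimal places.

-0.6047

x̄ = (6.7 + 4.4 + 11.0 + 7.4 + 8.7 + 0.0) / 6 = 6.3667
deviations (xᵢ − x̄): 0.3333, -1.9667, 4.6333, 1.0333, 2.3333, -6.3667
Σ(xᵢ − x̄)² = 72.4933 ⇒ m₂ = 72.4933/6 = 12.08222
Σ(xᵢ − x̄)³ = -152.3644 ⇒ m₃ = -152.3644/6 = -25.39407
m₂^(3/2) = 12.08222^(1.5) = 41.99719
g₁ = m₃ / m₂^(3/2) = -25.39407 / 41.99719 ≈ -0.6047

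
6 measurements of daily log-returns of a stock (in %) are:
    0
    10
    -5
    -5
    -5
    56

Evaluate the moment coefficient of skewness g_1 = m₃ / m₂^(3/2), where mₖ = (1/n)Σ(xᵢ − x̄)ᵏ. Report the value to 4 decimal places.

1.5739

x̄ = (0 + 10 - 5 - 5 - 5 + 56) / 6 = 8.5000
deviations (xᵢ − x̄): -8.5000, 1.5000, -13.5000, -13.5000, -13.5000, 47.5000
Σ(xᵢ − x̄)² = 2877.5000 ⇒ m₂ = 2877.5000/6 = 479.58333
Σ(xᵢ − x̄)³ = 99180.0000 ⇒ m₃ = 99180.0000/6 = 16530.00000
m₂^(3/2) = 479.58333^(1.5) = 10502.58301
g_1 = m₃ / m₂^(3/2) = 16530.00000 / 10502.58301 ≈ 1.5739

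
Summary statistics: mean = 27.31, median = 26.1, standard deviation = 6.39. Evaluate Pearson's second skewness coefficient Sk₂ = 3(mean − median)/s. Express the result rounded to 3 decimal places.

0.568

Sk₂ = 3(27.31 − 26.1) / 6.39 = 3 × 1.2100 / 6.39
    = 3.6300 / 6.39 ≈ 0.568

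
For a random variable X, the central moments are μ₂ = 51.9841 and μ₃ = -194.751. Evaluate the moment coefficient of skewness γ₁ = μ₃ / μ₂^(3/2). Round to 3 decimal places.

σ = √μ₂ = √51.9841 = 7.21000
σ³ = μ₂^(3/2) = 374.80536
γ₁ = μ₃/σ³ = -194.751 / 374.80536 ≈ -0.520

-0.520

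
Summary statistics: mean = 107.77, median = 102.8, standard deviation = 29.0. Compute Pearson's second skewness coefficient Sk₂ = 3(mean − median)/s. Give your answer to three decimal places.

Sk₂ = 3(107.77 − 102.8) / 29.0 = 3 × 4.9700 / 29.0
    = 14.9100 / 29.0 ≈ 0.514

0.514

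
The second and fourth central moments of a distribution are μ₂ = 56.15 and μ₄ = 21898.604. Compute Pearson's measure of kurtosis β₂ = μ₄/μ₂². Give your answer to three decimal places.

6.946

μ₂² = 56.15² = 3152.82250
μ₄/μ₂² = 21898.604 / 3152.82250 = 6.94571
β₂ ≈ 6.946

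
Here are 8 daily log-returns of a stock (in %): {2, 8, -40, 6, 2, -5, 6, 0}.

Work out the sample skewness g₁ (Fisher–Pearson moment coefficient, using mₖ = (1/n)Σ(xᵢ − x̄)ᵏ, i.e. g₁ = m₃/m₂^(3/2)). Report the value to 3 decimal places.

x̄ = (2 + 8 - 40 + 6 + 2 - 5 + 6 + 0) / 8 = -2.6250
deviations (xᵢ − x̄): 4.6250, 10.6250, -37.3750, 8.6250, 4.6250, -2.3750, 8.6250, 2.6250
Σ(xᵢ − x̄)² = 1713.8750 ⇒ m₂ = 1713.8750/8 = 214.23438
Σ(xᵢ − x̄)³ = -49523.5313 ⇒ m₃ = -49523.5313/8 = -6190.44141
m₂^(3/2) = 214.23438^(1.5) = 3135.69444
g₁ = m₃ / m₂^(3/2) = -6190.44141 / 3135.69444 ≈ -1.974

-1.974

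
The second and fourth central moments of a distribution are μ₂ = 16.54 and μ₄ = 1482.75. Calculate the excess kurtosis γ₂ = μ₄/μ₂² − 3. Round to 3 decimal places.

μ₂² = 16.54² = 273.57160
μ₄/μ₂² = 1482.75 / 273.57160 = 5.41997
γ₂ = 5.41997 − 3 ≈ 2.420

2.420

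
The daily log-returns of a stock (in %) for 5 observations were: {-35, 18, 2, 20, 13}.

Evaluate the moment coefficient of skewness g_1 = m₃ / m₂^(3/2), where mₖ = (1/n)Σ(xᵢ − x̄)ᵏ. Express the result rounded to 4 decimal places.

-1.1812

x̄ = (-35 + 18 + 2 + 20 + 13) / 5 = 3.6000
deviations (xᵢ − x̄): -38.6000, 14.4000, -1.6000, 16.4000, 9.4000
Σ(xᵢ − x̄)² = 2057.2000 ⇒ m₂ = 2057.2000/5 = 411.44000
Σ(xᵢ − x̄)³ = -49289.0400 ⇒ m₃ = -49289.0400/5 = -9857.80800
m₂^(3/2) = 411.44000^(1.5) = 8345.64231
g_1 = m₃ / m₂^(3/2) = -9857.80800 / 8345.64231 ≈ -1.1812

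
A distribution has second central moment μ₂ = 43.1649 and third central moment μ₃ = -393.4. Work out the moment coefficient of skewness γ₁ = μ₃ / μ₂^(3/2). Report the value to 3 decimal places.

σ = √μ₂ = √43.1649 = 6.57000
σ³ = μ₂^(3/2) = 283.59339
γ₁ = μ₃/σ³ = -393.4 / 283.59339 ≈ -1.387

-1.387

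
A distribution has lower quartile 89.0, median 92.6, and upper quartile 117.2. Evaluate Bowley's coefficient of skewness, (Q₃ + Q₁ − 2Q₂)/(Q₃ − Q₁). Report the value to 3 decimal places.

0.745

numerator: Q₃ + Q₁ − 2Q₂ = 117.2 + 89.0 − 2×92.6 = 21.0000
denominator: Q₃ − Q₁ = 117.2 − 89.0 = 28.2000
Bowley skewness = 21.0000 / 28.2000 ≈ 0.745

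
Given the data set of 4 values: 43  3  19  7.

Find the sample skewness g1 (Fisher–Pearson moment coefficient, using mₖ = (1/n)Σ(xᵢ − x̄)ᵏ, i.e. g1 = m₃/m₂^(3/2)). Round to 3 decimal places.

x̄ = (43 + 3 + 19 + 7) / 4 = 18.0000
deviations (xᵢ − x̄): 25.0000, -15.0000, 1.0000, -11.0000
Σ(xᵢ − x̄)² = 972.0000 ⇒ m₂ = 972.0000/4 = 243.00000
Σ(xᵢ − x̄)³ = 10920.0000 ⇒ m₃ = 10920.0000/4 = 2730.00000
m₂^(3/2) = 243.00000^(1.5) = 3787.99512
g1 = m₃ / m₂^(3/2) = 2730.00000 / 3787.99512 ≈ 0.721

0.721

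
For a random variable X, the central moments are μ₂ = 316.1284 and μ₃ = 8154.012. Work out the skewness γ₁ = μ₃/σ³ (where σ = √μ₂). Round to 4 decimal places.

1.4507

σ = √μ₂ = √316.1284 = 17.78000
σ³ = μ₂^(3/2) = 5620.76295
γ₁ = μ₃/σ³ = 8154.012 / 5620.76295 ≈ 1.4507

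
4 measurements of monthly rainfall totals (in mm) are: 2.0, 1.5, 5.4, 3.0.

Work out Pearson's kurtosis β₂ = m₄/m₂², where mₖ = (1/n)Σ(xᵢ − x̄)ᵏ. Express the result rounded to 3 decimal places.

x̄ = 2.9750
Σ(xᵢ − x̄)² = 9.0075 ⇒ m₂ = 2.25188
Σ(xᵢ − x̄)⁴ = 40.2188 ⇒ m₄ = 10.05470
m₂² = 5.07094
β₂ = m₄/m₂² = 10.05470 / 5.07094 ≈ 1.983

1.983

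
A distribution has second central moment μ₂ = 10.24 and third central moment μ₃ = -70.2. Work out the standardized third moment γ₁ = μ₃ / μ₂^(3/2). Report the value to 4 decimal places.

-2.1423

σ = √μ₂ = √10.24 = 3.20000
σ³ = μ₂^(3/2) = 32.76800
γ₁ = μ₃/σ³ = -70.2 / 32.76800 ≈ -2.1423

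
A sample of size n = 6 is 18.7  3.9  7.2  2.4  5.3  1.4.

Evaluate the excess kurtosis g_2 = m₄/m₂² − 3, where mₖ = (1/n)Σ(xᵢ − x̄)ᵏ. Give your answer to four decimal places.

0.4779

x̄ = 6.4833
Σ(xᵢ − x̄)² = 200.3483 ⇒ m₂ = 33.39139
Σ(xᵢ − x̄)⁴ = 23267.1413 ⇒ m₄ = 3877.85689
m₂² = 1114.98485
g_2 = m₄/m₂² − 3 = 3.47795 − 3 ≈ 0.4779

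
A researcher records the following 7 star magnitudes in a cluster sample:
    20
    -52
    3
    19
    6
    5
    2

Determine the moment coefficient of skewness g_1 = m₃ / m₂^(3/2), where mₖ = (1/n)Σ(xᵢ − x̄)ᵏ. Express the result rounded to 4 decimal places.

-1.6336

x̄ = (20 - 52 + 3 + 19 + 6 + 5 + 2) / 7 = 0.4286
deviations (xᵢ − x̄): 19.5714, -52.4286, 2.5714, 18.5714, 5.5714, 4.5714, 1.5714
Σ(xᵢ − x̄)² = 3537.7143 ⇒ m₂ = 3537.7143/7 = 505.38776
Σ(xᵢ − x̄)³ = -129922.0408 ⇒ m₃ = -129922.0408/7 = -18560.29155
m₂^(3/2) = 505.38776^(1.5) = 11361.53663
g_1 = m₃ / m₂^(3/2) = -18560.29155 / 11361.53663 ≈ -1.6336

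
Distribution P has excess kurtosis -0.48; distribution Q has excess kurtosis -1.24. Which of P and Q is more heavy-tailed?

Higher excess kurtosis ⇒ heavier tails relative to the normal distribution.
-0.48 vs -1.24: the larger is -0.48, so P has heavier tails.

P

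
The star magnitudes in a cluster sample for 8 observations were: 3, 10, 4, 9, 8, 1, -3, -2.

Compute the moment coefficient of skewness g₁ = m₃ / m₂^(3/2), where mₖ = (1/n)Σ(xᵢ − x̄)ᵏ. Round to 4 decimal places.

-0.0671

x̄ = (3 + 10 + 4 + 9 + 8 + 1 - 3 - 2) / 8 = 3.7500
deviations (xᵢ − x̄): -0.7500, 6.2500, 0.2500, 5.2500, 4.2500, -2.7500, -6.7500, -5.7500
Σ(xᵢ − x̄)² = 171.5000 ⇒ m₂ = 171.5000/8 = 21.43750
Σ(xᵢ − x̄)³ = -53.2500 ⇒ m₃ = -53.2500/8 = -6.65625
m₂^(3/2) = 21.43750^(1.5) = 99.25701
g₁ = m₃ / m₂^(3/2) = -6.65625 / 99.25701 ≈ -0.0671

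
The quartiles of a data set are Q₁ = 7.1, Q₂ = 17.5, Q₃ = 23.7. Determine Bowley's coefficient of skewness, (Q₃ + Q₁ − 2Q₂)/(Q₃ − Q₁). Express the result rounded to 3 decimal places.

-0.253

numerator: Q₃ + Q₁ − 2Q₂ = 23.7 + 7.1 − 2×17.5 = -4.2000
denominator: Q₃ − Q₁ = 23.7 − 7.1 = 16.6000
Bowley skewness = -4.2000 / 16.6000 ≈ -0.253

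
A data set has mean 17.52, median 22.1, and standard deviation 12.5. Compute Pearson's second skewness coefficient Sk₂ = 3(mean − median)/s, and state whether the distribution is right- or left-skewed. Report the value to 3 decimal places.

Sk₂ = 3(17.52 − 22.1) / 12.5 = 3 × -4.5800 / 12.5
    = -13.7400 / 12.5 ≈ -1.099
Sk₂ < 0 ⇒ mean < median ⇒ left-skewed (negative skew).

-1.099, left-skewed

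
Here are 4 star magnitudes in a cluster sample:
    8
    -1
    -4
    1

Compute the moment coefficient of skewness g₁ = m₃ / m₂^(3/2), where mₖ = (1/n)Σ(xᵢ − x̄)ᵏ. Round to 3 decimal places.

x̄ = (8 - 1 - 4 + 1) / 4 = 1.0000
deviations (xᵢ − x̄): 7.0000, -2.0000, -5.0000, 0.0000
Σ(xᵢ − x̄)² = 78.0000 ⇒ m₂ = 78.0000/4 = 19.50000
Σ(xᵢ − x̄)³ = 210.0000 ⇒ m₃ = 210.0000/4 = 52.50000
m₂^(3/2) = 19.50000^(1.5) = 86.10967
g₁ = m₃ / m₂^(3/2) = 52.50000 / 86.10967 ≈ 0.610

0.610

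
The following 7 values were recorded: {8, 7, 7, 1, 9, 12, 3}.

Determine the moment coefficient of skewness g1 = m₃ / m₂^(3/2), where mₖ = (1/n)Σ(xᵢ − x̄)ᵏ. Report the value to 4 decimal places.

-0.2738

x̄ = (8 + 7 + 7 + 1 + 9 + 12 + 3) / 7 = 6.7143
deviations (xᵢ − x̄): 1.2857, 0.2857, 0.2857, -5.7143, 2.2857, 5.2857, -3.7143
Σ(xᵢ − x̄)² = 81.4286 ⇒ m₂ = 81.4286/7 = 11.63265
Σ(xᵢ − x̄)³ = -76.0408 ⇒ m₃ = -76.0408/7 = -10.86297
m₂^(3/2) = 11.63265^(1.5) = 39.67511
g1 = m₃ / m₂^(3/2) = -10.86297 / 39.67511 ≈ -0.2738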